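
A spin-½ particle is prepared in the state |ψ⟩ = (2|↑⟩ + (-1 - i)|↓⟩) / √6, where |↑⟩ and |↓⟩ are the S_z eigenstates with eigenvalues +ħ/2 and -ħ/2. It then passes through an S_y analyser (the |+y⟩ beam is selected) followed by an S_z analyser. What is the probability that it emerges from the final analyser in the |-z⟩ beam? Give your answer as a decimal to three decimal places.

First analyser (S_y): P(|+y⟩) = |⟨+y|ψ⟩|² = 2/12.
After stage 1 the state is |+y⟩; P(|-z⟩) = |⟨-z|+y⟩|² = 1/2.
Joint probability = 2/12 × 1/2 = 0.083.

0.083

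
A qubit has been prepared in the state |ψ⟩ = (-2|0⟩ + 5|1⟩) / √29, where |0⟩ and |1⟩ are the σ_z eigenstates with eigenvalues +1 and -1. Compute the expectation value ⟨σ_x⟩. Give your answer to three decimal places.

⟨σ_x⟩ = 2 Re(a* b)/(|a|²+|b|²) with a = -2, b = 5.
a* b = -10, so ⟨σ_x⟩ = -20/29.

-0.690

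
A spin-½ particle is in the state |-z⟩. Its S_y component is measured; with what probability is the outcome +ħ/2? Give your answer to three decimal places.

0.500

In the S_z basis, |-z⟩ = |-z⟩ and |+y⟩ = (|+z⟩ + i|-z⟩)/√2.
|⟨+y|-z⟩|² = 1/2.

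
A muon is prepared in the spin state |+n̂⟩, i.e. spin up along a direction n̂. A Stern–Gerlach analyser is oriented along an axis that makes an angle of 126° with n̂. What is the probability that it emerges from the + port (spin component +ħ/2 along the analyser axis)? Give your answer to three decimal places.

0.206

For spin-½, the probability of finding spin-up along an axis at angle θ to the initial spin direction is cos²(θ/2); spin-down is sin²(θ/2).
θ = 126°, so P = cos²(63°) ≈ 0.206.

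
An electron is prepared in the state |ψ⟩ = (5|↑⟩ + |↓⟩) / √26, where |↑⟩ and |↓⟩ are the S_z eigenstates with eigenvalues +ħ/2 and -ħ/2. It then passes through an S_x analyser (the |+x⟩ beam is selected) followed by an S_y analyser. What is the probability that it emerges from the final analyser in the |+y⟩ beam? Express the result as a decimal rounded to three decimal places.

First analyser (S_x): P(|+x⟩) = |⟨+x|ψ⟩|² = 36/52.
After stage 1 the state is |+x⟩; P(|+y⟩) = |⟨+y|+x⟩|² = 1/2.
Joint probability = 36/52 × 1/2 = 0.346.

0.346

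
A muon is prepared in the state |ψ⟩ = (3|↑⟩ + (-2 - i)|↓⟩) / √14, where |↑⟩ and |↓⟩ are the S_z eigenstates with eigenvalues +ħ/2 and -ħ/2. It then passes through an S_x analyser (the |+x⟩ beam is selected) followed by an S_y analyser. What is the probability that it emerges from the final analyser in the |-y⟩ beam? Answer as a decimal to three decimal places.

First analyser (S_x): P(|+x⟩) = |⟨+x|ψ⟩|² = 2/28.
After stage 1 the state is |+x⟩; P(|-y⟩) = |⟨-y|+x⟩|² = 1/2.
Joint probability = 2/28 × 1/2 = 0.036.

0.036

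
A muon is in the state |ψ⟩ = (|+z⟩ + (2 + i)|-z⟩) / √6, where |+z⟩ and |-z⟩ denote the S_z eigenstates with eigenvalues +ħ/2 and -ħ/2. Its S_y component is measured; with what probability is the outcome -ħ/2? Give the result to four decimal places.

0.3333

|-y⟩ = (|+z⟩ - i|-z⟩)/√2, so ⟨-y|ψ⟩ = (2i) / (√2·√6).
P = |2i|² / 12 = 4/12.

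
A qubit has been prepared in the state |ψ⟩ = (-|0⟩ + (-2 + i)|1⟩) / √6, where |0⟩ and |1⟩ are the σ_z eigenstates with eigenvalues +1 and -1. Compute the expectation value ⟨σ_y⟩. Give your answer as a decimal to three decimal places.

-0.333

⟨σ_y⟩ = 2 Im(a* b)/(|a|²+|b|²) with a = -1, b = (-2 + i).
a* b = (2 - i), so ⟨σ_y⟩ = -2/6.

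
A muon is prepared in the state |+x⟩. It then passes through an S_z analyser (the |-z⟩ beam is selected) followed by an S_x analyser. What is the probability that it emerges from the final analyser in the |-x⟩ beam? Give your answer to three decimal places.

First analyser (S_z): from |+x⟩, P(|-z⟩) = 1/2.
After stage 1 the state is |-z⟩; P(|-x⟩) = |⟨-x|-z⟩|² = 1/2.
Joint probability = 1/2 × 1/2 = 0.250.

0.250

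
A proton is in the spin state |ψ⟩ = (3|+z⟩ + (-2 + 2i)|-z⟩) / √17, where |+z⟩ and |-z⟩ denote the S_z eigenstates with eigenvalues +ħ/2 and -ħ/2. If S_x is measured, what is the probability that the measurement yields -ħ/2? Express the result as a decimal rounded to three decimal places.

|-x⟩ = (|+z⟩ - |-z⟩)/√2, so ⟨-x|ψ⟩ = (5 - 2i) / (√2·√17).
P = |5 - 2i|² / 34 = 29/34.

0.853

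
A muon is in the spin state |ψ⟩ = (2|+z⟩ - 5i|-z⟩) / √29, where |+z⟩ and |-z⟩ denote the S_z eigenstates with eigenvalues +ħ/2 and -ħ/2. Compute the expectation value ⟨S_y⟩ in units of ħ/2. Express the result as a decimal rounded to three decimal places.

⟨σ_y⟩ = 2 Im(a* b)/(|a|²+|b|²) with a = 2, b = -5i.
a* b = -10i, so ⟨σ_y⟩ = -20/29.
⟨S_y⟩ = (ħ/2)·⟨σ_y⟩.

-0.690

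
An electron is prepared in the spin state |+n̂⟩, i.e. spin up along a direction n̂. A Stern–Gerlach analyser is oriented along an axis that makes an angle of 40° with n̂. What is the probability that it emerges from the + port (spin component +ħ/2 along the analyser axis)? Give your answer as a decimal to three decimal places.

0.883

For spin-½, the probability of finding spin-up along an axis at angle θ to the initial spin direction is cos²(θ/2); spin-down is sin²(θ/2).
θ = 40°, so P = cos²(20°) ≈ 0.883.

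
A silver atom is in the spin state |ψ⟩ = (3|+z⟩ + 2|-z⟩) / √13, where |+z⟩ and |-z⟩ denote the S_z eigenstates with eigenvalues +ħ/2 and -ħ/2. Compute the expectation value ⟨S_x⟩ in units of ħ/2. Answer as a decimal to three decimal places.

⟨σ_x⟩ = 2 Re(a* b)/(|a|²+|b|²) with a = 3, b = 2.
a* b = 6, so ⟨σ_x⟩ = 12/13.
⟨S_x⟩ = (ħ/2)·⟨σ_x⟩.

0.923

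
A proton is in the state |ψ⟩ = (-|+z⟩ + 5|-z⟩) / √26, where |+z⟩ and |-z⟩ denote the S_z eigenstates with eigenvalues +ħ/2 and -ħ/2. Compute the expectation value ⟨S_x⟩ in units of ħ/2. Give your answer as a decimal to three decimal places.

⟨σ_x⟩ = 2 Re(a* b)/(|a|²+|b|²) with a = -1, b = 5.
a* b = -5, so ⟨σ_x⟩ = -10/26.
⟨S_x⟩ = (ħ/2)·⟨σ_x⟩.

-0.385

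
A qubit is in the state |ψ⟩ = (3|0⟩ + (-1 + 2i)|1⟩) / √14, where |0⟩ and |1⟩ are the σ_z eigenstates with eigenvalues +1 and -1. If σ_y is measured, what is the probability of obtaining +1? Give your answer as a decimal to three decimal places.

0.929

|+y⟩ = (|0⟩ + i|1⟩)/√2, so ⟨+y|ψ⟩ = (5 + i) / (√2·√14).
P = |5 + i|² / 28 = 26/28.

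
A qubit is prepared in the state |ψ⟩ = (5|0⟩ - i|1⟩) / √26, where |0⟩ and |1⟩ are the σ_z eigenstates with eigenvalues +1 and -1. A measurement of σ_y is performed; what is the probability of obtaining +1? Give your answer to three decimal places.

0.308

|+y⟩ = (|0⟩ + i|1⟩)/√2, so ⟨+y|ψ⟩ = (4) / (√2·√26).
P = |4|² / 52 = 16/52.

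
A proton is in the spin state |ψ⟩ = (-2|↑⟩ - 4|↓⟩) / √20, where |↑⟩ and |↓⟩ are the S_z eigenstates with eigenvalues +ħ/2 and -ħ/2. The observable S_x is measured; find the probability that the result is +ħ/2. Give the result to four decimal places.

|+x⟩ = (|↑⟩ + |↓⟩)/√2, so ⟨+x|ψ⟩ = (-6) / (√2·√20).
P = |-6|² / 40 = 36/40.

0.9000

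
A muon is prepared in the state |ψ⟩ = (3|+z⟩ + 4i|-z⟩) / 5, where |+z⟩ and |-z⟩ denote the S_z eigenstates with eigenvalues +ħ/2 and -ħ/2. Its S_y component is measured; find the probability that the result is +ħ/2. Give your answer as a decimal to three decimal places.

|+y⟩ = (|+z⟩ + i|-z⟩)/√2, so ⟨+y|ψ⟩ = (7) / (√2·5).
P = |7|² / 50 = 49/50.

0.980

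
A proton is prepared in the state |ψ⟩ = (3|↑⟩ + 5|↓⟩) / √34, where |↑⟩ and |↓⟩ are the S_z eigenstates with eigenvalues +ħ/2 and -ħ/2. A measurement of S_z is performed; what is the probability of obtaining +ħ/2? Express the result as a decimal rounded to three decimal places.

0.265

The +ħ/2 outcome corresponds to |↑⟩. Its amplitude in |ψ⟩ is 3/√34.
P = |3|² / 34 = 9/34.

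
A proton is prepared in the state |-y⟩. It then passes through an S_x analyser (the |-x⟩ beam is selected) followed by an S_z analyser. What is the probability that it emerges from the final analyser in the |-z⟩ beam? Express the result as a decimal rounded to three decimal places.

0.250

First analyser (S_x): from |-y⟩, P(|-x⟩) = 1/2.
After stage 1 the state is |-x⟩; P(|-z⟩) = |⟨-z|-x⟩|² = 1/2.
Joint probability = 1/2 × 1/2 = 0.250.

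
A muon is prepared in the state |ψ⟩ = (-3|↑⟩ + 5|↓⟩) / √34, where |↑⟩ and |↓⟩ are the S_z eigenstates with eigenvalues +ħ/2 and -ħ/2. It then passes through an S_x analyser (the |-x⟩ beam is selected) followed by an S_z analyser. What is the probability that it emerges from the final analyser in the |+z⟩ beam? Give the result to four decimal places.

First analyser (S_x): P(|-x⟩) = |⟨-x|ψ⟩|² = 64/68.
After stage 1 the state is |-x⟩; P(|+z⟩) = |⟨+z|-x⟩|² = 1/2.
Joint probability = 64/68 × 1/2 = 0.4706.

0.4706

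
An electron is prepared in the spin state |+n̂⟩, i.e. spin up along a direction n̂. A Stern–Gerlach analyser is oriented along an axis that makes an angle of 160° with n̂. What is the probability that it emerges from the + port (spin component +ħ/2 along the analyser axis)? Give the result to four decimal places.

For spin-½, the probability of finding spin-up along an axis at angle θ to the initial spin direction is cos²(θ/2); spin-down is sin²(θ/2).
θ = 160°, so P = cos²(80°) ≈ 0.0302.

0.0302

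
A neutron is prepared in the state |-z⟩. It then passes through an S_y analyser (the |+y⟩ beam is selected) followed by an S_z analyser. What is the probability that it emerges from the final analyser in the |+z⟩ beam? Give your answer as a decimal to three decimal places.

0.250

First analyser (S_y): from |-z⟩, P(|+y⟩) = 1/2.
After stage 1 the state is |+y⟩; P(|+z⟩) = |⟨+z|+y⟩|² = 1/2.
Joint probability = 1/2 × 1/2 = 0.250.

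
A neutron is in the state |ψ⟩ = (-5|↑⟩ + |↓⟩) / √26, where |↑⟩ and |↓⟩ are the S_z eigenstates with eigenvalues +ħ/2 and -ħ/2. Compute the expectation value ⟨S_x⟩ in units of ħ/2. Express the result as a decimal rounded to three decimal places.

⟨σ_x⟩ = 2 Re(a* b)/(|a|²+|b|²) with a = -5, b = 1.
a* b = -5, so ⟨σ_x⟩ = -10/26.
⟨S_x⟩ = (ħ/2)·⟨σ_x⟩.

-0.385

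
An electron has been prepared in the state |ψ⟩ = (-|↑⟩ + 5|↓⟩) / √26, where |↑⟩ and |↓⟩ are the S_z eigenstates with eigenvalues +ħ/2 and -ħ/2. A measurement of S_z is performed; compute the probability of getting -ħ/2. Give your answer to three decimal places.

0.962

The -ħ/2 outcome corresponds to |↓⟩. Its amplitude in |ψ⟩ is 5/√26.
P = |5|² / 26 = 25/26.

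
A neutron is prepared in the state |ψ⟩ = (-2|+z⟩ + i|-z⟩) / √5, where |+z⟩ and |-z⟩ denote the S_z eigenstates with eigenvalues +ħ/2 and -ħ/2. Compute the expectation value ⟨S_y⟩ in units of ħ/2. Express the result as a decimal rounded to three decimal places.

-0.800

⟨σ_y⟩ = 2 Im(a* b)/(|a|²+|b|²) with a = -2, b = i.
a* b = -2i, so ⟨σ_y⟩ = -4/5.
⟨S_y⟩ = (ħ/2)·⟨σ_y⟩.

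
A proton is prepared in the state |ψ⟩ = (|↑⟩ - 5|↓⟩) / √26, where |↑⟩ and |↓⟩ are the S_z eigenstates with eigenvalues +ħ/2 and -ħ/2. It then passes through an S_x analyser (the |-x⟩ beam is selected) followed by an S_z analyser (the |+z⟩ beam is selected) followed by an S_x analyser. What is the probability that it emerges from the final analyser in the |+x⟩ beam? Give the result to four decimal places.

0.1731

First analyser (S_x): P(|-x⟩) = |⟨-x|ψ⟩|² = 36/52.
After stage 1 the state is |-x⟩; P(|+z⟩) = |⟨+z|-x⟩|² = 1/2.
After stage 2 the state is |+z⟩; P(|+x⟩) = |⟨+x|+z⟩|² = 1/2.
Joint probability = 36/52 × 1/2 × 1/2 = 0.1731.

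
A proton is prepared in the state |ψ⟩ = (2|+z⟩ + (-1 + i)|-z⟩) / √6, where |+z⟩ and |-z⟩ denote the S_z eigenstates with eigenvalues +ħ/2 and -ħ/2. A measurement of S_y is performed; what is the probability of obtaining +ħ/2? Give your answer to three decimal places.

|+y⟩ = (|+z⟩ + i|-z⟩)/√2, so ⟨+y|ψ⟩ = (3 + i) / (√2·√6).
P = |3 + i|² / 12 = 10/12.

0.833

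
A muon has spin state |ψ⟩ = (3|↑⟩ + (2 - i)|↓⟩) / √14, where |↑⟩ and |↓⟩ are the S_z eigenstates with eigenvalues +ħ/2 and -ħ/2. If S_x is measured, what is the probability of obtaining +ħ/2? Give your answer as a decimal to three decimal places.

|+x⟩ = (|↑⟩ + |↓⟩)/√2, so ⟨+x|ψ⟩ = (5 - i) / (√2·√14).
P = |5 - i|² / 28 = 26/28.

0.929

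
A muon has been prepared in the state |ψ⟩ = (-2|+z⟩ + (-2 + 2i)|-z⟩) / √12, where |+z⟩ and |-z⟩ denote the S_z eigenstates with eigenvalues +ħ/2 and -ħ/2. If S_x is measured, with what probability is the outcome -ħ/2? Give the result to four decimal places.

|-x⟩ = (|+z⟩ - |-z⟩)/√2, so ⟨-x|ψ⟩ = (-2i) / (√2·√12).
P = |-2i|² / 24 = 4/24.

0.1667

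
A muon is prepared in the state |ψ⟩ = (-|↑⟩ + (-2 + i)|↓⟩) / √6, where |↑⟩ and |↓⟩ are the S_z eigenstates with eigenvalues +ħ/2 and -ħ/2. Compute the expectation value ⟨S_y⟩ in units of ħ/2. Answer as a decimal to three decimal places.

-0.333

⟨σ_y⟩ = 2 Im(a* b)/(|a|²+|b|²) with a = -1, b = (-2 + i).
a* b = (2 - i), so ⟨σ_y⟩ = -2/6.
⟨S_y⟩ = (ħ/2)·⟨σ_y⟩.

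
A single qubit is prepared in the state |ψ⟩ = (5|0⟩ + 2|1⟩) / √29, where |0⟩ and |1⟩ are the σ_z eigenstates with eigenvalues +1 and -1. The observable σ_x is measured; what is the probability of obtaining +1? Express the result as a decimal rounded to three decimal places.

0.845

|+x⟩ = (|0⟩ + |1⟩)/√2, so ⟨+x|ψ⟩ = (7) / (√2·√29).
P = |7|² / 58 = 49/58.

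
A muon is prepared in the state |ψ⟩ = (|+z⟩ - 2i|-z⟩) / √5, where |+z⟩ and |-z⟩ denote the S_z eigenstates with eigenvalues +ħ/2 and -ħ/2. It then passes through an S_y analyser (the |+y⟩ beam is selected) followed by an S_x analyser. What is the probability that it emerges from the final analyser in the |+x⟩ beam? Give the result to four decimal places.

0.0500

First analyser (S_y): P(|+y⟩) = |⟨+y|ψ⟩|² = 1/10.
After stage 1 the state is |+y⟩; P(|+x⟩) = |⟨+x|+y⟩|² = 1/2.
Joint probability = 1/10 × 1/2 = 0.0500.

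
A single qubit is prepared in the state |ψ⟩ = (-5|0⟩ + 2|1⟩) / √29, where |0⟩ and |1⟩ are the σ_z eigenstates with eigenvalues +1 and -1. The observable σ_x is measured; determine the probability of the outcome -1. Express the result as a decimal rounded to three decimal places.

0.845

|-x⟩ = (|0⟩ - |1⟩)/√2, so ⟨-x|ψ⟩ = (-7) / (√2·√29).
P = |-7|² / 58 = 49/58.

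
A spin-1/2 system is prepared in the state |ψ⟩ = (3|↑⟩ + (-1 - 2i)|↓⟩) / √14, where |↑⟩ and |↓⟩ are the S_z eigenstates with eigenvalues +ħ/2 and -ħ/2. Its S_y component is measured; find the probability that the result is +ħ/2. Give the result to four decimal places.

|+y⟩ = (|↑⟩ + i|↓⟩)/√2, so ⟨+y|ψ⟩ = (1 + i) / (√2·√14).
P = |1 + i|² / 28 = 2/28.

0.0714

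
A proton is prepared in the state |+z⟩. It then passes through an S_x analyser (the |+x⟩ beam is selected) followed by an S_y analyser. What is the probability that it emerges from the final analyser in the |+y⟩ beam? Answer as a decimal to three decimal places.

0.250

First analyser (S_x): from |+z⟩, P(|+x⟩) = 1/2.
After stage 1 the state is |+x⟩; P(|+y⟩) = |⟨+y|+x⟩|² = 1/2.
Joint probability = 1/2 × 1/2 = 0.250.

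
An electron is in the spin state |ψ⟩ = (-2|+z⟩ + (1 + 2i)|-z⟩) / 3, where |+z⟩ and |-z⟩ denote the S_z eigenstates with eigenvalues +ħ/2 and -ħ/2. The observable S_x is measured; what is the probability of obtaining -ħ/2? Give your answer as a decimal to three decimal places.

|-x⟩ = (|+z⟩ - |-z⟩)/√2, so ⟨-x|ψ⟩ = (-3 - 2i) / (√2·3).
P = |-3 - 2i|² / 18 = 13/18.

0.722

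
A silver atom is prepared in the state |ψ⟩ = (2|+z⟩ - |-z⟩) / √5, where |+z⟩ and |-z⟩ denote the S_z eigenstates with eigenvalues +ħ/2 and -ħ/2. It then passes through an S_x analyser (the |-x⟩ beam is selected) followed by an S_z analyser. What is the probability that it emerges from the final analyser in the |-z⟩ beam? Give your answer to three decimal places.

0.450

First analyser (S_x): P(|-x⟩) = |⟨-x|ψ⟩|² = 9/10.
After stage 1 the state is |-x⟩; P(|-z⟩) = |⟨-z|-x⟩|² = 1/2.
Joint probability = 9/10 × 1/2 = 0.450.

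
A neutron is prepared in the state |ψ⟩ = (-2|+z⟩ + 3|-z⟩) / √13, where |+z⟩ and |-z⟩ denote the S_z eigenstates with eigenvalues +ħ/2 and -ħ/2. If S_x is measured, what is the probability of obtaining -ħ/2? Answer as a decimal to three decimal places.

0.962

|-x⟩ = (|+z⟩ - |-z⟩)/√2, so ⟨-x|ψ⟩ = (-5) / (√2·√13).
P = |-5|² / 26 = 25/26.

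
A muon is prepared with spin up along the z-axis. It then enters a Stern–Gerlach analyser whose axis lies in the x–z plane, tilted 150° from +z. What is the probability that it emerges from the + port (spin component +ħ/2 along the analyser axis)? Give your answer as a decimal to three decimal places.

For spin-½, the probability of finding spin-up along an axis at angle θ to the initial spin direction is cos²(θ/2); spin-down is sin²(θ/2).
θ = 150°, so P = cos²(75°) ≈ 0.067.

0.067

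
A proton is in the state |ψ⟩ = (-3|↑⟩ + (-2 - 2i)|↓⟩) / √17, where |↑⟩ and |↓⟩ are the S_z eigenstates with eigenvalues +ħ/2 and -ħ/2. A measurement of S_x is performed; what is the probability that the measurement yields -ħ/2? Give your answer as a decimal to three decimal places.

|-x⟩ = (|↑⟩ - |↓⟩)/√2, so ⟨-x|ψ⟩ = (-1 + 2i) / (√2·√17).
P = |-1 + 2i|² / 34 = 5/34.

0.147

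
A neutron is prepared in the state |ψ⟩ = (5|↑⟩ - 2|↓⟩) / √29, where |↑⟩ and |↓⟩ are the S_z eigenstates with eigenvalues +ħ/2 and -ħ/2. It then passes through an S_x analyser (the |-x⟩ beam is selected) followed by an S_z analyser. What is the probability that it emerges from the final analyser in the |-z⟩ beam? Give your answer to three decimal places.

First analyser (S_x): P(|-x⟩) = |⟨-x|ψ⟩|² = 49/58.
After stage 1 the state is |-x⟩; P(|-z⟩) = |⟨-z|-x⟩|² = 1/2.
Joint probability = 49/58 × 1/2 = 0.422.

0.422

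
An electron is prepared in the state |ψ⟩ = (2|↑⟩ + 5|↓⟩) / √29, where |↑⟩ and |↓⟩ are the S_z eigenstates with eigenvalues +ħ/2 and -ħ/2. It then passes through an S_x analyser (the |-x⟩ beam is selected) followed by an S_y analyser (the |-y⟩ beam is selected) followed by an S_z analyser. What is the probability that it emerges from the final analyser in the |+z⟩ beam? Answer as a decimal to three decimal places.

First analyser (S_x): P(|-x⟩) = |⟨-x|ψ⟩|² = 9/58.
After stage 1 the state is |-x⟩; P(|-y⟩) = |⟨-y|-x⟩|² = 1/2.
After stage 2 the state is |-y⟩; P(|+z⟩) = |⟨+z|-y⟩|² = 1/2.
Joint probability = 9/58 × 1/2 × 1/2 = 0.039.

0.039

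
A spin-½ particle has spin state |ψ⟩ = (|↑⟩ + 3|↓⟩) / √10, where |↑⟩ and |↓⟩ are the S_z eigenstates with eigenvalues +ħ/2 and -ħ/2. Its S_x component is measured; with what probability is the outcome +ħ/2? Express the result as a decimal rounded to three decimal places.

0.800

|+x⟩ = (|↑⟩ + |↓⟩)/√2, so ⟨+x|ψ⟩ = (4) / (√2·√10).
P = |4|² / 20 = 16/20.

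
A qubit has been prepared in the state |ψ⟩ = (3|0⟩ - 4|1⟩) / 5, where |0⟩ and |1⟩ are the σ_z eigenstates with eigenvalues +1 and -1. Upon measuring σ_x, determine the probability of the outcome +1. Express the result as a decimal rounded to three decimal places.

|+x⟩ = (|0⟩ + |1⟩)/√2, so ⟨+x|ψ⟩ = (-1) / (√2·5).
P = |-1|² / 50 = 1/50.

0.020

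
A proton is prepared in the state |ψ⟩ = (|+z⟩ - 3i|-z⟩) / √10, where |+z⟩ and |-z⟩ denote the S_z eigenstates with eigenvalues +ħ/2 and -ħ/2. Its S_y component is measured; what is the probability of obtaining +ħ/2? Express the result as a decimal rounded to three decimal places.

0.200

|+y⟩ = (|+z⟩ + i|-z⟩)/√2, so ⟨+y|ψ⟩ = (-2) / (√2·√10).
P = |-2|² / 20 = 4/20.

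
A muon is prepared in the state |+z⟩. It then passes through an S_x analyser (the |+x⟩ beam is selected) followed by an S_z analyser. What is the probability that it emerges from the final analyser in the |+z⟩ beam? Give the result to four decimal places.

First analyser (S_x): from |+z⟩, P(|+x⟩) = 1/2.
After stage 1 the state is |+x⟩; P(|+z⟩) = |⟨+z|+x⟩|² = 1/2.
Joint probability = 1/2 × 1/2 = 0.2500.

0.2500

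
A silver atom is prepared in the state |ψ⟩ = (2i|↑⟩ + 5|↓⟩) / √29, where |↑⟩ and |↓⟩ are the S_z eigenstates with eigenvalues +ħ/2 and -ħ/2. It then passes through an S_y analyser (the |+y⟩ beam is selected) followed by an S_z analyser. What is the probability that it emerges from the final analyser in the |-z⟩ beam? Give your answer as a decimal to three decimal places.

0.078

First analyser (S_y): P(|+y⟩) = |⟨+y|ψ⟩|² = 9/58.
After stage 1 the state is |+y⟩; P(|-z⟩) = |⟨-z|+y⟩|² = 1/2.
Joint probability = 9/58 × 1/2 = 0.078.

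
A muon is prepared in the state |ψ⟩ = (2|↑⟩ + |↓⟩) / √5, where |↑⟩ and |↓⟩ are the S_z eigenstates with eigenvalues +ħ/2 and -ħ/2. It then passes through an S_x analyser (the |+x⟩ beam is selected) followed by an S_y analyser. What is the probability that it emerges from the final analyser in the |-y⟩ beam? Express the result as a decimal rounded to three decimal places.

First analyser (S_x): P(|+x⟩) = |⟨+x|ψ⟩|² = 9/10.
After stage 1 the state is |+x⟩; P(|-y⟩) = |⟨-y|+x⟩|² = 1/2.
Joint probability = 9/10 × 1/2 = 0.450.

0.450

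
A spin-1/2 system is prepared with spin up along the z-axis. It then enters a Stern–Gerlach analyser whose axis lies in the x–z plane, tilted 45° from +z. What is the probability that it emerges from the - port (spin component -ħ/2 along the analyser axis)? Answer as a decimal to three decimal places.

For spin-½, the probability of finding spin-up along an axis at angle θ to the initial spin direction is cos²(θ/2); spin-down is sin²(θ/2).
θ = 45°, so P = sin²(22.5°) ≈ 0.146.

0.146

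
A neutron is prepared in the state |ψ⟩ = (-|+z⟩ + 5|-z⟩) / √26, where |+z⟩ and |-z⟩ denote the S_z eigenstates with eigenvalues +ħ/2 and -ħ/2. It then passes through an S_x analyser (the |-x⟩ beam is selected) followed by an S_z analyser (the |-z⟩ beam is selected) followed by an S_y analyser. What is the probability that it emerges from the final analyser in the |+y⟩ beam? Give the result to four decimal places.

First analyser (S_x): P(|-x⟩) = |⟨-x|ψ⟩|² = 36/52.
After stage 1 the state is |-x⟩; P(|-z⟩) = |⟨-z|-x⟩|² = 1/2.
After stage 2 the state is |-z⟩; P(|+y⟩) = |⟨+y|-z⟩|² = 1/2.
Joint probability = 36/52 × 1/2 × 1/2 = 0.1731.

0.1731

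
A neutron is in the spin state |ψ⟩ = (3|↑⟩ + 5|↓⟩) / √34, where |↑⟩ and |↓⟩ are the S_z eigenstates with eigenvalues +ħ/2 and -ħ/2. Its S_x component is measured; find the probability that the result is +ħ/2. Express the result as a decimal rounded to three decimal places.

|+x⟩ = (|↑⟩ + |↓⟩)/√2, so ⟨+x|ψ⟩ = (8) / (√2·√34).
P = |8|² / 68 = 64/68.

0.941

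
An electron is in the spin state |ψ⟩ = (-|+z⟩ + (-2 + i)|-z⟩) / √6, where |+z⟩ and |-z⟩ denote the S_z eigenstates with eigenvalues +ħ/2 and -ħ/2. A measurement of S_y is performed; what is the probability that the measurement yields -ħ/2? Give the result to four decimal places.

0.6667

|-y⟩ = (|+z⟩ - i|-z⟩)/√2, so ⟨-y|ψ⟩ = (-2 - 2i) / (√2·√6).
P = |-2 - 2i|² / 12 = 8/12.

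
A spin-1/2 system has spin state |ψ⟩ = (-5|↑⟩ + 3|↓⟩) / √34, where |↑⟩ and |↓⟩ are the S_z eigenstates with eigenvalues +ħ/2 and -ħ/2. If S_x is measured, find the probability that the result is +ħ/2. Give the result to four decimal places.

0.0588

|+x⟩ = (|↑⟩ + |↓⟩)/√2, so ⟨+x|ψ⟩ = (-2) / (√2·√34).
P = |-2|² / 68 = 4/68.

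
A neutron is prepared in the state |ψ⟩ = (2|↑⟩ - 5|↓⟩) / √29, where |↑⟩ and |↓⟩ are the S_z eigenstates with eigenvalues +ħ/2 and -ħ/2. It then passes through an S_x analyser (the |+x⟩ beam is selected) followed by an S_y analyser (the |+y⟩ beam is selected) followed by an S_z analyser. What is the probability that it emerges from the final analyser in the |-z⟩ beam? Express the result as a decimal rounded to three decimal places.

First analyser (S_x): P(|+x⟩) = |⟨+x|ψ⟩|² = 9/58.
After stage 1 the state is |+x⟩; P(|+y⟩) = |⟨+y|+x⟩|² = 1/2.
After stage 2 the state is |+y⟩; P(|-z⟩) = |⟨-z|+y⟩|² = 1/2.
Joint probability = 9/58 × 1/2 × 1/2 = 0.039.

0.039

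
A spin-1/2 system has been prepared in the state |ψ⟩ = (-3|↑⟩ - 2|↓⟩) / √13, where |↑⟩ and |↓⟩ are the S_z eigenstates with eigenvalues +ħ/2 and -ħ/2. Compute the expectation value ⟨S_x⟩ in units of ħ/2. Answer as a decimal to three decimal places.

0.923

⟨σ_x⟩ = 2 Re(a* b)/(|a|²+|b|²) with a = -3, b = -2.
a* b = 6, so ⟨σ_x⟩ = 12/13.
⟨S_x⟩ = (ħ/2)·⟨σ_x⟩.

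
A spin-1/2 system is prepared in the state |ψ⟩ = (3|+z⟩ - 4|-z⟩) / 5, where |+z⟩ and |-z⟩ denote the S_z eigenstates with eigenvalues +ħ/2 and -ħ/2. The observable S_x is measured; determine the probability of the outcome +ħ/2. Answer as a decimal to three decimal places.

0.020

|+x⟩ = (|+z⟩ + |-z⟩)/√2, so ⟨+x|ψ⟩ = (-1) / (√2·5).
P = |-1|² / 50 = 1/50.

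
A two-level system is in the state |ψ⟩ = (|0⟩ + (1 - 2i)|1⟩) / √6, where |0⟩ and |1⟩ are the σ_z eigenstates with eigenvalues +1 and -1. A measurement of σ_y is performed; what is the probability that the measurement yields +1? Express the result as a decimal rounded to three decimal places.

|+y⟩ = (|0⟩ + i|1⟩)/√2, so ⟨+y|ψ⟩ = (-1 - i) / (√2·√6).
P = |-1 - i|² / 12 = 2/12.

0.167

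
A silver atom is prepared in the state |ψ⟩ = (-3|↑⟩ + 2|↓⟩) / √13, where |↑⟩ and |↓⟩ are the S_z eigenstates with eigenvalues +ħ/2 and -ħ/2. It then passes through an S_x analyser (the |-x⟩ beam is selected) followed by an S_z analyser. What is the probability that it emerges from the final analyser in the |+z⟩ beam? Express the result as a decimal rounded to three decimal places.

0.481

First analyser (S_x): P(|-x⟩) = |⟨-x|ψ⟩|² = 25/26.
After stage 1 the state is |-x⟩; P(|+z⟩) = |⟨+z|-x⟩|² = 1/2.
Joint probability = 25/26 × 1/2 = 0.481.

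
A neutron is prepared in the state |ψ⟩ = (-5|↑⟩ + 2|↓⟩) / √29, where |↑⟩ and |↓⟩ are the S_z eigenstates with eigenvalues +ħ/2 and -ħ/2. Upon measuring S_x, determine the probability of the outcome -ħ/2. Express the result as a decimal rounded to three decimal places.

0.845

|-x⟩ = (|↑⟩ - |↓⟩)/√2, so ⟨-x|ψ⟩ = (-7) / (√2·√29).
P = |-7|² / 58 = 49/58.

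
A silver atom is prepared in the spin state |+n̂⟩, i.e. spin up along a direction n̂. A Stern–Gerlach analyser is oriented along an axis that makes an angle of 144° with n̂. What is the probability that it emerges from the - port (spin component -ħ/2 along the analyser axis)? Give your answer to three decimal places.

For spin-½, the probability of finding spin-up along an axis at angle θ to the initial spin direction is cos²(θ/2); spin-down is sin²(θ/2).
θ = 144°, so P = sin²(72°) ≈ 0.905.

0.905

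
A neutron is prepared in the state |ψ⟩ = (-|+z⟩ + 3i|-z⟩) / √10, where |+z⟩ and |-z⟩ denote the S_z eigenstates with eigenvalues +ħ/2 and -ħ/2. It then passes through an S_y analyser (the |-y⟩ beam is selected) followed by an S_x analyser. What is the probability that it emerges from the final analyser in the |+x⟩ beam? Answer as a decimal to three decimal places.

0.400

First analyser (S_y): P(|-y⟩) = |⟨-y|ψ⟩|² = 16/20.
After stage 1 the state is |-y⟩; P(|+x⟩) = |⟨+x|-y⟩|² = 1/2.
Joint probability = 16/20 × 1/2 = 0.400.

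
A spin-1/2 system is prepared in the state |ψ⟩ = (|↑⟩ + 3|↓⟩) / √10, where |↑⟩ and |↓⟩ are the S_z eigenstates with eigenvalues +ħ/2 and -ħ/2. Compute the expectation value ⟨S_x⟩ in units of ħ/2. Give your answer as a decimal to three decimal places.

0.600

⟨σ_x⟩ = 2 Re(a* b)/(|a|²+|b|²) with a = 1, b = 3.
a* b = 3, so ⟨σ_x⟩ = 6/10.
⟨S_x⟩ = (ħ/2)·⟨σ_x⟩.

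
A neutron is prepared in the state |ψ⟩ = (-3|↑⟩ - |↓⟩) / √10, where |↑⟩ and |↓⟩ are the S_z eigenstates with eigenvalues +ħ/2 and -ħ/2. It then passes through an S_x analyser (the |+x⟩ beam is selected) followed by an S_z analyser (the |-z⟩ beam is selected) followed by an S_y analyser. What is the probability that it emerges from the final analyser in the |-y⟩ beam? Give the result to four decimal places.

0.2000

First analyser (S_x): P(|+x⟩) = |⟨+x|ψ⟩|² = 16/20.
After stage 1 the state is |+x⟩; P(|-z⟩) = |⟨-z|+x⟩|² = 1/2.
After stage 2 the state is |-z⟩; P(|-y⟩) = |⟨-y|-z⟩|² = 1/2.
Joint probability = 16/20 × 1/2 × 1/2 = 0.2000.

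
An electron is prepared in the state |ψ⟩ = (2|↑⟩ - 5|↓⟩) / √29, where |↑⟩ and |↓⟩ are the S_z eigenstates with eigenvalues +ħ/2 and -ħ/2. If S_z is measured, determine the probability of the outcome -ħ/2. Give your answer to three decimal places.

0.862

The -ħ/2 outcome corresponds to |↓⟩. Its amplitude in |ψ⟩ is -5/√29.
P = |-5|² / 29 = 25/29.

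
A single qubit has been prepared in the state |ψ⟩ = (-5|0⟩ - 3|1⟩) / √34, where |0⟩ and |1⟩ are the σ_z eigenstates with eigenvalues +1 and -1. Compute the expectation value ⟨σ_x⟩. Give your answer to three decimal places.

0.882

⟨σ_x⟩ = 2 Re(a* b)/(|a|²+|b|²) with a = -5, b = -3.
a* b = 15, so ⟨σ_x⟩ = 30/34.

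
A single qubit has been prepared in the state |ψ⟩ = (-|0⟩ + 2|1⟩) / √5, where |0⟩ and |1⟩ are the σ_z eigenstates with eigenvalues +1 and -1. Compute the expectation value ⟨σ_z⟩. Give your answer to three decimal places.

-0.600

⟨σ_z⟩ = |a|² - |b|² divided by |a|²+|b|², with a, b the |0⟩, |1⟩ amplitudes.
= (1 - 4)/5 = -3/5.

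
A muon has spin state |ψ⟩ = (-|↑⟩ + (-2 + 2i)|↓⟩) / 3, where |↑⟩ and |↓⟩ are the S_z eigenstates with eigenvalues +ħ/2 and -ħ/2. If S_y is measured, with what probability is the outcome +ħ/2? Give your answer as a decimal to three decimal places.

|+y⟩ = (|↑⟩ + i|↓⟩)/√2, so ⟨+y|ψ⟩ = (1 + 2i) / (√2·3).
P = |1 + 2i|² / 18 = 5/18.

0.278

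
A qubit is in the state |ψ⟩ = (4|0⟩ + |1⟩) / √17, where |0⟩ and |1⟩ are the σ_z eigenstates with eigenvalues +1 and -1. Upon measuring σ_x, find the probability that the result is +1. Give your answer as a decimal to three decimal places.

|+x⟩ = (|0⟩ + |1⟩)/√2, so ⟨+x|ψ⟩ = (5) / (√2·√17).
P = |5|² / 34 = 25/34.

0.735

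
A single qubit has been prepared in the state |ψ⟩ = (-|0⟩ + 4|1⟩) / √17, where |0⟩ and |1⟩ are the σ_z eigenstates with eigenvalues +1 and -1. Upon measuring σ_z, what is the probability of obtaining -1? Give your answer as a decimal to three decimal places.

The -1 outcome corresponds to |1⟩. Its amplitude in |ψ⟩ is 4/√17.
P = |4|² / 17 = 16/17.

0.941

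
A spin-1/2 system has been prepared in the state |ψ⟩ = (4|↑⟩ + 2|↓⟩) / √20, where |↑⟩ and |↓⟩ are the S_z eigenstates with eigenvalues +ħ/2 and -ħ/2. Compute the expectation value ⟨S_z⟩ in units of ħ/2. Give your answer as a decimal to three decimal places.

⟨σ_z⟩ = |a|² - |b|² divided by |a|²+|b|², with a, b the |↑⟩, |↓⟩ amplitudes.
= (16 - 4)/20 = 12/20.
⟨S_z⟩ = (ħ/2)·⟨σ_z⟩.

0.600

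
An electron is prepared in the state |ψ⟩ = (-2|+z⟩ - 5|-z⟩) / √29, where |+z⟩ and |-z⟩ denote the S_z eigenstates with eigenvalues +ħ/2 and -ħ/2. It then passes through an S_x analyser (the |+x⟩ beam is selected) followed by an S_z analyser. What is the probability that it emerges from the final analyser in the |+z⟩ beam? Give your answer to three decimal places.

0.422

First analyser (S_x): P(|+x⟩) = |⟨+x|ψ⟩|² = 49/58.
After stage 1 the state is |+x⟩; P(|+z⟩) = |⟨+z|+x⟩|² = 1/2.
Joint probability = 49/58 × 1/2 = 0.422.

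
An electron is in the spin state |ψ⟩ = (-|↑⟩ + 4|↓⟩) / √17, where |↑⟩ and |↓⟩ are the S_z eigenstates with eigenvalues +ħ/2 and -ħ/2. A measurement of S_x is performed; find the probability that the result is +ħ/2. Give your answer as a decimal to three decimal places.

|+x⟩ = (|↑⟩ + |↓⟩)/√2, so ⟨+x|ψ⟩ = (3) / (√2·√17).
P = |3|² / 34 = 9/34.

0.265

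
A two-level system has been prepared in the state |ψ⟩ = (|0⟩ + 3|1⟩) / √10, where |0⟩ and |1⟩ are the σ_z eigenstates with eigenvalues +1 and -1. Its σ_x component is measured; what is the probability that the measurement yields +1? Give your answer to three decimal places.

|+x⟩ = (|0⟩ + |1⟩)/√2, so ⟨+x|ψ⟩ = (4) / (√2·√10).
P = |4|² / 20 = 16/20.

0.800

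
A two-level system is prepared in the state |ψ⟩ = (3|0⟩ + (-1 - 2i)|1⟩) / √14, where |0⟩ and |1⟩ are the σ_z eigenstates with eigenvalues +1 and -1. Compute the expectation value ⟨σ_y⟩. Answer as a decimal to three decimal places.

-0.857

⟨σ_y⟩ = 2 Im(a* b)/(|a|²+|b|²) with a = 3, b = (-1 - 2i).
a* b = (-3 - 6i), so ⟨σ_y⟩ = -12/14.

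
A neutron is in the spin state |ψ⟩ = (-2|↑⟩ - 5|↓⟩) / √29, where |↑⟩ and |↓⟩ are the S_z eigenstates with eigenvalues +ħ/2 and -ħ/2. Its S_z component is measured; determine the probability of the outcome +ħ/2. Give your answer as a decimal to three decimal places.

0.138

The +ħ/2 outcome corresponds to |↑⟩. Its amplitude in |ψ⟩ is -2/√29.
P = |-2|² / 29 = 4/29.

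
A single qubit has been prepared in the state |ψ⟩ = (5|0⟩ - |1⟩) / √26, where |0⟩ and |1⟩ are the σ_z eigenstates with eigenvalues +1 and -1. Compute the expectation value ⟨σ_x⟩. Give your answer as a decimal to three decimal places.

-0.385

⟨σ_x⟩ = 2 Re(a* b)/(|a|²+|b|²) with a = 5, b = -1.
a* b = -5, so ⟨σ_x⟩ = -10/26.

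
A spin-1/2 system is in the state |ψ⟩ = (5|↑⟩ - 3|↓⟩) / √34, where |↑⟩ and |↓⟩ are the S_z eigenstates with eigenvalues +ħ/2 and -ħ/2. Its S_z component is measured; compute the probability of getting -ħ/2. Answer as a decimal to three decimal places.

0.265

The -ħ/2 outcome corresponds to |↓⟩. Its amplitude in |ψ⟩ is -3/√34.
P = |-3|² / 34 = 9/34.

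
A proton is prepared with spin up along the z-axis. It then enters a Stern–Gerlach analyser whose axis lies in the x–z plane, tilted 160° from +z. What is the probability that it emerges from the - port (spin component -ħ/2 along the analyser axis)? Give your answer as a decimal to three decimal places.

0.970

For spin-½, the probability of finding spin-up along an axis at angle θ to the initial spin direction is cos²(θ/2); spin-down is sin²(θ/2).
θ = 160°, so P = sin²(80°) ≈ 0.970.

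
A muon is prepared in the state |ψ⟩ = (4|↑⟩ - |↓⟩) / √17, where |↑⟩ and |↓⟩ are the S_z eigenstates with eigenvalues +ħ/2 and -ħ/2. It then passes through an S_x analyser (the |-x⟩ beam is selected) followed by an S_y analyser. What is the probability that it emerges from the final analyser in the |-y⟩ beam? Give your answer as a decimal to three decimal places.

0.368

First analyser (S_x): P(|-x⟩) = |⟨-x|ψ⟩|² = 25/34.
After stage 1 the state is |-x⟩; P(|-y⟩) = |⟨-y|-x⟩|² = 1/2.
Joint probability = 25/34 × 1/2 = 0.368.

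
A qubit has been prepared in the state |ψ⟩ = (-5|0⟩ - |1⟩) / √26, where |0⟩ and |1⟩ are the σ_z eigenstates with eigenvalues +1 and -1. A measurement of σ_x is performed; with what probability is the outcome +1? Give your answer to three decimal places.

|+x⟩ = (|0⟩ + |1⟩)/√2, so ⟨+x|ψ⟩ = (-6) / (√2·√26).
P = |-6|² / 52 = 36/52.

0.692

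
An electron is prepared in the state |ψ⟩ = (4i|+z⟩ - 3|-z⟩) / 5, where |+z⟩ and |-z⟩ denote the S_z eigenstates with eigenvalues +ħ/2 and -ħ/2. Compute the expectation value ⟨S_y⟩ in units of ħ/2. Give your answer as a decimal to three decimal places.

⟨σ_y⟩ = 2 Im(a* b)/(|a|²+|b|²) with a = 4i, b = -3.
a* b = 12i, so ⟨σ_y⟩ = 24/25.
⟨S_y⟩ = (ħ/2)·⟨σ_y⟩.

0.960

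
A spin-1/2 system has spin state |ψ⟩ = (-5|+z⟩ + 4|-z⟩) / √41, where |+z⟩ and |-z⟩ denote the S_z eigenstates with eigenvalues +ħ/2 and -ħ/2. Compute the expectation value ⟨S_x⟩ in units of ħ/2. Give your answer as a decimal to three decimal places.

⟨σ_x⟩ = 2 Re(a* b)/(|a|²+|b|²) with a = -5, b = 4.
a* b = -20, so ⟨σ_x⟩ = -40/41.
⟨S_x⟩ = (ħ/2)·⟨σ_x⟩.

-0.976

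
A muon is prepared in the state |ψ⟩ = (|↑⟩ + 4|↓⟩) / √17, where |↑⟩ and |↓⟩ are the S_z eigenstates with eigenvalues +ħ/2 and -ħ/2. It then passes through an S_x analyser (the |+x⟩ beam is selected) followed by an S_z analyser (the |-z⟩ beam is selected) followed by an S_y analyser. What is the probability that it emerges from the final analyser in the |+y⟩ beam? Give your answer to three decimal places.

0.184

First analyser (S_x): P(|+x⟩) = |⟨+x|ψ⟩|² = 25/34.
After stage 1 the state is |+x⟩; P(|-z⟩) = |⟨-z|+x⟩|² = 1/2.
After stage 2 the state is |-z⟩; P(|+y⟩) = |⟨+y|-z⟩|² = 1/2.
Joint probability = 25/34 × 1/2 × 1/2 = 0.184.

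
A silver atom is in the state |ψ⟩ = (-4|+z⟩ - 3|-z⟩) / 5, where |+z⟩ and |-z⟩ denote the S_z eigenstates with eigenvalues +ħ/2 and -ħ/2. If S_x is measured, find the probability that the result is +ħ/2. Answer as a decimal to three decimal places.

|+x⟩ = (|+z⟩ + |-z⟩)/√2, so ⟨+x|ψ⟩ = (-7) / (√2·5).
P = |-7|² / 50 = 49/50.

0.980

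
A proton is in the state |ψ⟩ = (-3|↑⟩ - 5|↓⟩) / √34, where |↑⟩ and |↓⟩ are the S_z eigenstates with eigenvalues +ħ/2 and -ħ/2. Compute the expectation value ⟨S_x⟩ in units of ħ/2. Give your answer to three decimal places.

⟨σ_x⟩ = 2 Re(a* b)/(|a|²+|b|²) with a = -3, b = -5.
a* b = 15, so ⟨σ_x⟩ = 30/34.
⟨S_x⟩ = (ħ/2)·⟨σ_x⟩.

0.882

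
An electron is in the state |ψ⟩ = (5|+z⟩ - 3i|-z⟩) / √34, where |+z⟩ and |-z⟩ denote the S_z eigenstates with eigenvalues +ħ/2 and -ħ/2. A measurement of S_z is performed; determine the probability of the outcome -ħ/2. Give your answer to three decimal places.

The -ħ/2 outcome corresponds to |-z⟩. Its amplitude in |ψ⟩ is -3i/√34.
P = |-3i|² / 34 = 9/34.

0.265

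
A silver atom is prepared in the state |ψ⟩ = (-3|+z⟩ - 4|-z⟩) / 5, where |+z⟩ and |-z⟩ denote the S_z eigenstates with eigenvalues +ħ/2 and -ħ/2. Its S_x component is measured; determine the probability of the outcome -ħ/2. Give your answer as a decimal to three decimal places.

|-x⟩ = (|+z⟩ - |-z⟩)/√2, so ⟨-x|ψ⟩ = (1) / (√2·5).
P = |1|² / 50 = 1/50.

0.020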